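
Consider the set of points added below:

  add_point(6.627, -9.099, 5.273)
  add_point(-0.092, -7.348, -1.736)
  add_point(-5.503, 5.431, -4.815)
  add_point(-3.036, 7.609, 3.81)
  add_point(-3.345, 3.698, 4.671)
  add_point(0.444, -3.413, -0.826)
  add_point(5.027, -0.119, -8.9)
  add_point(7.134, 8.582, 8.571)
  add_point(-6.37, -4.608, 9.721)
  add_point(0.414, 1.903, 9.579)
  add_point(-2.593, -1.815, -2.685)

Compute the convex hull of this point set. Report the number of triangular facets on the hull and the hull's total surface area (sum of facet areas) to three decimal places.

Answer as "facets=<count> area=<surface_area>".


Extreme-point indices: [0, 1, 2, 3, 6, 7, 8, 9] — 8 of 11 on the boundary.

Area of each hull facet:
  f1: (p6, p0, p7) → 141.0667
  f2: (p2, p6, p7) → 113.5037
  f3: (p9, p0, p8) → 61.0828
  f4: (p9, p0, p7) → 62.1011
  f5: (p1, p0, p8) → 63.7054
  f6: (p1, p6, p0) → 54.3646
  f7: (p1, p2, p8) → 93.3647
  f8: (p1, p2, p6) → 68.3761
  f9: (p3, p2, p7) → 39.2605
  f10: (p3, p9, p7) → 40.7048
  f11: (p3, p2, p8) → 63.9993
  f12: (p3, p9, p8) → 40.8137
Σ area = 842.343

Euler characteristic 8−18+12 = 2 ✓

facets=12 area=842.343


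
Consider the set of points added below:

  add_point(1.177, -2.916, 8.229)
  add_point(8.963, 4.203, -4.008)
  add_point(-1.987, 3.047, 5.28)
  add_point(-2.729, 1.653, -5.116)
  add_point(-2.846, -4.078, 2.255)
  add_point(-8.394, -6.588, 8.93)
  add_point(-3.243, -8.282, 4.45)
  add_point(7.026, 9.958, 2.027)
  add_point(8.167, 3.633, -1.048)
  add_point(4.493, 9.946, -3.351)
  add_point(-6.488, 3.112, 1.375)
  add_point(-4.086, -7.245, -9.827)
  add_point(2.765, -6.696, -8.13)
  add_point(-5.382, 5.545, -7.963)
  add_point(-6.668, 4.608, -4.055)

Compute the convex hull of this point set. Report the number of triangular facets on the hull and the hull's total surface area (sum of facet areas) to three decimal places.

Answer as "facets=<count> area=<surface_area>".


facets=22 area=947.241

Hull vertices (13/15): indices [0, 1, 2, 5, 6, 7, 8, 9, 10, 11, 12, 13, 14].

Area of each hull facet:
  f1: (p14, p11, p5) → 112.6384
  f2: (p14, p13, p11) → 27.3635
  f3: (p14, p10, p5) → 21.6195
  f4: (p14, p10, p7) → 42.6702
  f5: (p9, p7, p1) → 21.3736
  f6: (p9, p13, p1) → 42.2077
  f7: (p9, p14, p7) → 33.1468
  f8: (p9, p14, p13) → 24.7906
  f9: (p8, p7, p1) → 10.6348
  f10: (p8, p0, p7) → 47.4397
  f11: (p12, p13, p1) → 87.5758
  f12: (p12, p13, p11) → 45.9756
  f13: (p12, p8, p1) → 20.5674
  f14: (p12, p8, p0) → 88.7426
  f15: (p2, p10, p5) → 35.4710
  f16: (p2, p10, p7) → 32.4235
  f17: (p2, p0, p5) → 37.7137
  f18: (p2, p0, p7) → 42.0640
  f19: (p6, p0, p5) → 27.7803
  f20: (p6, p12, p0) → 55.1601
  f21: (p6, p11, p5) → 41.3054
  f22: (p6, p12, p11) → 48.5765
Σ area = 947.241

Check V−E+F: 13 − 33 + 22 = 2.


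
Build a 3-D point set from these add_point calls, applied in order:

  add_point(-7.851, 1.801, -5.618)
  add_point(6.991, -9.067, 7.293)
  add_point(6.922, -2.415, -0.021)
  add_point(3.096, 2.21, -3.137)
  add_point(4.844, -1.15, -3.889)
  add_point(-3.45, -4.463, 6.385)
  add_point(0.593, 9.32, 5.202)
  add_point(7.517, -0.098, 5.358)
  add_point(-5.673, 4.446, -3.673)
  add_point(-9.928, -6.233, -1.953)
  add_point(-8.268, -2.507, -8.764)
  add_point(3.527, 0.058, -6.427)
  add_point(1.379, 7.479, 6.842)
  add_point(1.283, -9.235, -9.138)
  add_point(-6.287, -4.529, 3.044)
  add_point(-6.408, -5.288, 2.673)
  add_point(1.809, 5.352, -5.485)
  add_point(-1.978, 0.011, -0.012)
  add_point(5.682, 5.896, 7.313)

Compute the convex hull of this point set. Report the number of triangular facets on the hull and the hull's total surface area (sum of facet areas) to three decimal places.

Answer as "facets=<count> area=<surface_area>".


16 of the 19 inputs are extreme points: [0, 1, 2, 5, 6, 7, 8, 9, 10, 11, 12, 13, 14, 15, 16, 18].

Facet areas (half cross-product norm):
  f1: (p10, p13, p9) → 46.2790
  f2: (p14, p6, p9) → 40.2953
  f3: (p14, p5, p6) → 31.3061
  f4: (p15, p14, p9) → 2.0667
  f5: (p15, p14, p5) → 1.6830
  f6: (p2, p18, p7) → 15.4177
  f7: (p16, p10, p13) → 74.1713
  f8: (p16, p8, p6) → 42.6580
  f9: (p16, p18, p6) → 37.1577
  f10: (p16, p2, p18) → 58.1393
  f11: (p1, p18, p7) → 17.6045
  f12: (p1, p18, p5) → 75.4150
  f13: (p1, p2, p7) → 26.5189
  f14: (p1, p2, p13) → 61.8638
  f15: (p1, p15, p5) → 22.9872
  f16: (p1, p13, p9) → 115.5434
  f17: (p1, p15, p9) → 28.4688
  f18: (p12, p5, p6) → 14.2164
  f19: (p12, p18, p6) → 4.8034
  f20: (p12, p18, p5) → 29.6859
  f21: (p0, p10, p9) → 21.1103
  f22: (p0, p6, p9) → 68.3515
  f23: (p0, p8, p6) → 8.4017
  f24: (p0, p16, p10) → 25.7066
  f25: (p0, p16, p8) → 13.2534
  f26: (p11, p16, p13) → 14.5991
  f27: (p11, p2, p13) → 38.0467
  f28: (p11, p16, p2) → 20.6377
Σ area = 956.388

Euler characteristic 16−42+28 = 2 ✓

facets=28 area=956.388


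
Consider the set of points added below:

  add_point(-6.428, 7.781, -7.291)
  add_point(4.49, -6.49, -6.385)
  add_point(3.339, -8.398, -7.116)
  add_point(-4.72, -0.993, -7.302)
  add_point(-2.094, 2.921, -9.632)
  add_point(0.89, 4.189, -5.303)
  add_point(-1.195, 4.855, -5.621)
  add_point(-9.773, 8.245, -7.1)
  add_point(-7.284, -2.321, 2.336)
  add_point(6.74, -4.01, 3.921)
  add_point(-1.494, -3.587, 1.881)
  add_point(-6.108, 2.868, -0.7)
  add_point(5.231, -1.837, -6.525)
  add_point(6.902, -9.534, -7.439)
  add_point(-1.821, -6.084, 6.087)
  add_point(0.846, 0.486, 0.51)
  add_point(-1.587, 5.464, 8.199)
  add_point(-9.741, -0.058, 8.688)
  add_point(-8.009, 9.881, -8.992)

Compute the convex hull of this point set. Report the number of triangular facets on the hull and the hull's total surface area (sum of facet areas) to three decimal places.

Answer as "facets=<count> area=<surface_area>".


facets=22 area=927.556

Hull vertices (13/19): indices [2, 3, 4, 5, 7, 8, 9, 12, 13, 14, 16, 17, 18].

Facet areas (half cross-product norm):
  f1: (p3, p18, p7) → 15.8523
  f2: (p16, p17, p7) → 83.8057
  f3: (p16, p18, p7) → 25.1482
  f4: (p14, p9, p13) → 56.8340
  f5: (p14, p16, p17) → 48.0235
  f6: (p14, p16, p9) → 52.1716
  f7: (p12, p9, p13) → 42.4453
  f8: (p4, p3, p18) → 23.5226
  f9: (p4, p12, p13) → 28.6600
  f10: (p8, p14, p17) → 27.3296
  f11: (p8, p17, p7) → 49.3977
  f12: (p8, p3, p7) → 52.9641
  f13: (p5, p16, p9) → 79.8948
  f14: (p5, p12, p9) → 40.4066
  f15: (p5, p16, p18) → 76.4453
  f16: (p5, p4, p18) → 24.5755
  f17: (p5, p4, p12) → 20.3541
  f18: (p2, p14, p13) → 23.8103
  f19: (p2, p8, p14) → 54.3629
  f20: (p2, p8, p3) → 54.8798
  f21: (p2, p4, p13) → 18.1940
  f22: (p2, p4, p3) → 28.4785
Σ area = 927.556

Euler characteristic 13−33+22 = 2 ✓


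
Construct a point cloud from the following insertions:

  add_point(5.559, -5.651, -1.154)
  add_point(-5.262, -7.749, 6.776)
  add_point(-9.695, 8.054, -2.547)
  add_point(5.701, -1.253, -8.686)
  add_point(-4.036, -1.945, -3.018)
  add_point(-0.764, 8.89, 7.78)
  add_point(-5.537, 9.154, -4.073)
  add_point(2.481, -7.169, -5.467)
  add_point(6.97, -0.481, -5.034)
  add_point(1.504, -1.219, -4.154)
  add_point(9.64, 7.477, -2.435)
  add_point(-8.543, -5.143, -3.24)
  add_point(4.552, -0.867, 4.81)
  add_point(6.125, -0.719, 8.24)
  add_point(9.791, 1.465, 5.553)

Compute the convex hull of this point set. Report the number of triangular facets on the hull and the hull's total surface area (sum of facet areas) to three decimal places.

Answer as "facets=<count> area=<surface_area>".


facets=20 area=1043.046

Points on the hull: [0, 1, 2, 3, 5, 6, 7, 8, 10, 11, 13, 14] (12 of 15).

Area of each hull facet:
  f1: (p5, p1, p2) → 113.6030
  f2: (p11, p1, p2) → 70.2979
  f3: (p11, p3, p2) → 103.2155
  f4: (p13, p5, p14) → 29.7951
  f5: (p13, p5, p1) → 79.4333
  f6: (p13, p0, p14) → 26.0631
  f7: (p13, p0, p1) → 66.0464
  f8: (p10, p5, p14) → 63.9072
  f9: (p7, p11, p3) → 39.8013
  f10: (p7, p0, p3) → 20.4206
  f11: (p7, p11, p1) → 61.2930
  f12: (p7, p0, p1) → 37.4042
  f13: (p8, p10, p14) → 41.8558
  f14: (p8, p10, p3) → 14.4765
  f15: (p8, p0, p14) → 34.2403
  f16: (p8, p0, p3) → 12.3495
  f17: (p6, p5, p2) → 29.1545
  f18: (p6, p10, p5) → 86.6081
  f19: (p6, p3, p2) → 29.7423
  f20: (p6, p10, p3) → 83.3385
Σ area = 1043.046

Euler: V−E+F = 12−30+20 = 2.


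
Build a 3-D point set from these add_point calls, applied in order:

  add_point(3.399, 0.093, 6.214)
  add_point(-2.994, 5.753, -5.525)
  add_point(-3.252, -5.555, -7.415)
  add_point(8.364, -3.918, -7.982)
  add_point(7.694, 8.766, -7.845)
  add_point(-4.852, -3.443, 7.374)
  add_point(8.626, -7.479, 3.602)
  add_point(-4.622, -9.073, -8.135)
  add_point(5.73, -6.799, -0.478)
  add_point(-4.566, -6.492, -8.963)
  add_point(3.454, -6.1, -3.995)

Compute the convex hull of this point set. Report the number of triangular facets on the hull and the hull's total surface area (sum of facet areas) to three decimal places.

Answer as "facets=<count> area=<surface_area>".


facets=12 area=828.851

Points on the hull: [0, 1, 3, 4, 5, 6, 7, 9] (8 of 11).

Per-facet area ½‖(b−a)×(c−a)‖:
  f1: (p7, p6, p5) → 112.5390
  f2: (p0, p6, p5) → 42.1871
  f3: (p0, p4, p6) → 81.5595
  f4: (p0, p1, p5) → 64.9953
  f5: (p0, p1, p4) → 81.4542
  f6: (p3, p4, p6) → 73.8142
  f7: (p3, p7, p6) → 84.4298
  f8: (p9, p1, p4) → 69.0023
  f9: (p9, p3, p4) → 83.0934
  f10: (p9, p3, p7) → 17.6186
  f11: (p9, p7, p5) → 22.3524
  f12: (p9, p1, p5) → 95.8050
Σ area = 828.851

Euler characteristic 8−18+12 = 2 ✓


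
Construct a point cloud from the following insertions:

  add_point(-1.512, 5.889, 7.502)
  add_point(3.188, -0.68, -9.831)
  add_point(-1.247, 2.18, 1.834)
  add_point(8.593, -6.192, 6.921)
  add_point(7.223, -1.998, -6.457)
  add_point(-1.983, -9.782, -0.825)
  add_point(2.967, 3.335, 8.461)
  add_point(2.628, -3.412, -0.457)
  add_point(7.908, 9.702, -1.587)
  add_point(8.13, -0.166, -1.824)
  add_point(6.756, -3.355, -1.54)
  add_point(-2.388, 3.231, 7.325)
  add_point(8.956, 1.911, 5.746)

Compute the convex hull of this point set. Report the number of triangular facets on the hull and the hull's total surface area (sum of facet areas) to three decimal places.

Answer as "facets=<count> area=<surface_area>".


facets=18 area=715.262

Hull vertices (11/13): indices [0, 1, 2, 3, 4, 5, 6, 8, 9, 11, 12].

Area of each hull facet:
  f1: (p3, p5, p11) → 90.0572
  f2: (p0, p8, p1) → 95.8218
  f3: (p4, p1, p5) → 35.8602
  f4: (p4, p3, p5) → 80.6820
  f5: (p4, p8, p1) → 34.3575
  f6: (p6, p3, p12) → 27.3976
  f7: (p6, p8, p12) → 36.1425
  f8: (p6, p0, p8) → 33.7236
  f9: (p6, p3, p11) → 27.3438
  f10: (p6, p0, p11) → 7.2287
  f11: (p2, p0, p11) → 7.8799
  f12: (p2, p0, p1) → 19.1327
  f13: (p2, p5, p11) → 32.4540
  f14: (p2, p1, p5) → 72.2211
  f15: (p9, p8, p12) → 37.3651
  f16: (p9, p4, p8) → 23.1288
  f17: (p9, p3, p12) → 32.0820
  f18: (p9, p4, p3) → 22.3831
Σ area = 715.262

Euler: V−E+F = 11−27+18 = 2.


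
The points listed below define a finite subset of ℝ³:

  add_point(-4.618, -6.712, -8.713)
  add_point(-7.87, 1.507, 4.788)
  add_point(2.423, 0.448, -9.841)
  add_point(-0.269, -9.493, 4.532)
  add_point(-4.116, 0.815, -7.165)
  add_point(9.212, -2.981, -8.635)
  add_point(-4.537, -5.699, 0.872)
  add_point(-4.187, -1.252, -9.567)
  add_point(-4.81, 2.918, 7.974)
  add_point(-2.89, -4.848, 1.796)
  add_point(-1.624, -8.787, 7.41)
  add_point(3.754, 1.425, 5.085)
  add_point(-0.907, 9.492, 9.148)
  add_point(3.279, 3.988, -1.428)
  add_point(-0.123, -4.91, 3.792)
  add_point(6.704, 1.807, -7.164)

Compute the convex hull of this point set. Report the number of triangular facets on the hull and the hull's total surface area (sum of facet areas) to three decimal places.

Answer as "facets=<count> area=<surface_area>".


facets=22 area=856.494

13 of the 16 inputs are extreme points: [0, 1, 2, 3, 4, 5, 6, 7, 8, 10, 11, 12, 15].

Area of each hull facet:
  f1: (p0, p3, p5) → 98.5956
  f2: (p0, p10, p3) → 17.5335
  f3: (p0, p7, p1) → 41.7760
  f4: (p8, p12, p1) → 12.8808
  f5: (p8, p10, p1) → 27.8305
  f6: (p8, p10, p12) → 33.8211
  f7: (p11, p3, p5) → 88.1492
  f8: (p11, p10, p3) → 18.8805
  f9: (p11, p10, p12) → 54.8380
  f10: (p11, p15, p5) → 33.2764
  f11: (p11, p15, p12) → 56.4844
  f12: (p2, p15, p12) → 50.0242
  f13: (p2, p15, p5) → 14.6443
  f14: (p2, p0, p5) → 37.3380
  f15: (p2, p0, p7) → 17.8936
  f16: (p6, p10, p1) → 34.3580
  f17: (p6, p0, p1) → 36.3834
  f18: (p6, p0, p10) → 22.7626
  f19: (p4, p2, p12) → 65.0686
  f20: (p4, p2, p7) → 10.6971
  f21: (p4, p12, p1) → 70.1300
  f22: (p4, p7, p1) → 13.1279
Σ area = 856.494

Euler characteristic 13−33+22 = 2 ✓


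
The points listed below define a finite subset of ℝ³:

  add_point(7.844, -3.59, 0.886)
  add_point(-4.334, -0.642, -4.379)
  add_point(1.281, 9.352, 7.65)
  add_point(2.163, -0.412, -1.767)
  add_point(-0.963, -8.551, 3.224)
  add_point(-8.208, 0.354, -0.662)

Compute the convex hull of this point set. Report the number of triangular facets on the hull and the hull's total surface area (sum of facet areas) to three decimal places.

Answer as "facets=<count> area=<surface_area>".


facets=8 area=413.377

6 of the 6 inputs are extreme points: [0, 1, 2, 3, 4, 5].

Facet areas (half cross-product norm):
  f1: (p4, p2, p5) → 93.3137
  f2: (p4, p2, p0) → 82.9187
  f3: (p1, p2, p5) → 42.2761
  f4: (p1, p4, p5) → 31.1198
  f5: (p1, p4, p0) → 57.9483
  f6: (p3, p2, p0) → 47.4572
  f7: (p3, p1, p0) → 11.9073
  f8: (p3, p1, p2) → 46.4358
Σ area = 413.377

Euler characteristic 6−12+8 = 2 ✓


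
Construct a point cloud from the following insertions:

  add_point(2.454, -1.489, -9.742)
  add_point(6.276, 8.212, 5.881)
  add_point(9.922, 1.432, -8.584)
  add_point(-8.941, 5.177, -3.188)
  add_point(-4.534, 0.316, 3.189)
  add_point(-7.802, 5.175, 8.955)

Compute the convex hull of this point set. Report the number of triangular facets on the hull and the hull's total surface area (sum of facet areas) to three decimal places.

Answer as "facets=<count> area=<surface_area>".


facets=8 area=604.206

Extreme-point indices: [0, 1, 2, 3, 4, 5] — 6 of 6 on the boundary.

Area of each hull facet:
  f1: (p1, p2, p3) → 139.1575
  f2: (p5, p1, p3) → 89.1693
  f3: (p0, p2, p3) → 52.1825
  f4: (p4, p0, p2) → 57.8266
  f5: (p4, p1, p2) → 108.6806
  f6: (p4, p5, p1) → 55.3345
  f7: (p4, p5, p3) → 37.5912
  f8: (p4, p0, p3) → 64.2643
Σ area = 604.206

Check V−E+F: 6 − 12 + 8 = 2.


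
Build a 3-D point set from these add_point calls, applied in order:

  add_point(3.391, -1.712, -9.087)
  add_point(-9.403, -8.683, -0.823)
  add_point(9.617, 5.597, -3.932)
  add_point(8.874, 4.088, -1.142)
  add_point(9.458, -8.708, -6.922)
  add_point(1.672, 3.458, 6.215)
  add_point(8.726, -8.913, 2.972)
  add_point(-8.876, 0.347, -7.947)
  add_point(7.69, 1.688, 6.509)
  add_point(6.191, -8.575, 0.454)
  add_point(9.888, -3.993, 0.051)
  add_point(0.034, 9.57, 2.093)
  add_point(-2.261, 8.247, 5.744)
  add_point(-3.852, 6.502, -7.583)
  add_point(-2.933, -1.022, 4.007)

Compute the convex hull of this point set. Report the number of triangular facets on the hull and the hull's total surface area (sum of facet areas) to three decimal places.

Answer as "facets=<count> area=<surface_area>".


Hull vertices (13/15): indices [0, 1, 2, 4, 5, 6, 7, 8, 10, 11, 12, 13, 14].

Area of each hull facet:
  f1: (p4, p7, p1) → 110.9788
  f2: (p4, p7, p0) → 40.7802
  f3: (p2, p8, p10) → 43.7106
  f4: (p2, p8, p11) → 59.3454
  f5: (p2, p4, p10) → 42.9106
  f6: (p2, p4, p0) → 51.8065
  f7: (p6, p8, p10) → 25.7094
  f8: (p6, p4, p1) → 91.0969
  f9: (p6, p4, p10) → 24.5487
  f10: (p12, p8, p11) → 26.3290
  f11: (p12, p7, p1) → 97.9902
  f12: (p13, p7, p0) → 43.3388
  f13: (p13, p2, p0) → 59.1532
  f14: (p13, p2, p11) → 63.0417
  f15: (p13, p12, p11) → 21.8190
  f16: (p13, p12, p7) → 52.5155
  f17: (p14, p12, p1) → 31.8560
  f18: (p14, p6, p1) → 78.4000
  f19: (p14, p6, p8) → 61.6896
  f20: (p5, p12, p8) → 10.9653
  f21: (p5, p14, p8) → 18.7252
  f22: (p5, p14, p12) → 21.0790
Σ area = 1077.790

Check V−E+F: 13 − 33 + 22 = 2.

facets=22 area=1077.790


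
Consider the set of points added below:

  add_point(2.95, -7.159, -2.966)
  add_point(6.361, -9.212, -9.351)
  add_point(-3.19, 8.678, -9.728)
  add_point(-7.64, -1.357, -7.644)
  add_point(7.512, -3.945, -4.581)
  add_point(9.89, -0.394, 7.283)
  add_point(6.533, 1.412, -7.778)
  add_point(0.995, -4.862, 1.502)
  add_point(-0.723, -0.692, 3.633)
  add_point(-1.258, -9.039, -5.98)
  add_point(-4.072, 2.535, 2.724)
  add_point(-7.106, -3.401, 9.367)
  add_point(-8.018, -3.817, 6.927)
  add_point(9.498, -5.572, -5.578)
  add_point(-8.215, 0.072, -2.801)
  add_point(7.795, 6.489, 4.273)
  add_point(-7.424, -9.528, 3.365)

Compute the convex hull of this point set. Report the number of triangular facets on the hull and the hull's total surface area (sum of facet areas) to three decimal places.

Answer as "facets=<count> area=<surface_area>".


facets=22 area=1126.997

Hull vertices (13/17): indices [1, 2, 3, 5, 6, 9, 10, 11, 12, 13, 14, 15, 16].

Triangle areas on the boundary:
  f1: (p11, p16, p5) → 74.3927
  f2: (p1, p16, p5) → 160.8238
  f3: (p15, p11, p5) → 67.6566
  f4: (p12, p16, p14) → 34.8606
  f5: (p12, p11, p14) → 8.1671
  f6: (p12, p11, p16) → 7.1922
  f7: (p9, p1, p16) → 25.3732
  f8: (p2, p11, p14) → 54.7081
  f9: (p13, p1, p5) → 24.8704
  f10: (p13, p15, p5) → 54.0503
  f11: (p10, p15, p11) → 53.9701
  f12: (p10, p2, p11) → 23.9510
  f13: (p10, p2, p15) → 87.3364
  f14: (p3, p9, p1) → 35.8898
  f15: (p3, p2, p1) → 89.9616
  f16: (p3, p2, p14) → 28.3796
  f17: (p3, p16, p14) → 27.9831
  f18: (p3, p9, p16) → 55.8400
  f19: (p6, p2, p1) → 55.1978
  f20: (p6, p13, p1) → 23.8131
  f21: (p6, p2, p15) → 80.7523
  f22: (p6, p13, p15) → 51.8270
Σ area = 1126.997

Check V−E+F: 13 − 33 + 22 = 2.


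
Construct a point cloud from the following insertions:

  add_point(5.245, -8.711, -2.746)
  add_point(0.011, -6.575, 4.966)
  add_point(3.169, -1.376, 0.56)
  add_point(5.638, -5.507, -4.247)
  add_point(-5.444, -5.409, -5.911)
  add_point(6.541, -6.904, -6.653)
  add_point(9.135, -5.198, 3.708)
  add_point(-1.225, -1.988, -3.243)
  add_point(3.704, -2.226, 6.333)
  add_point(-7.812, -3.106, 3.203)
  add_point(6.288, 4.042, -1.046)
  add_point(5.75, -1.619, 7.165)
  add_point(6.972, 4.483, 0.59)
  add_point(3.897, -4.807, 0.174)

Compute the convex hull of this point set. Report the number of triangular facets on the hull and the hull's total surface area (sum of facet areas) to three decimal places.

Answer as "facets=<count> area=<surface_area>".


facets=14 area=544.959

Points on the hull: [0, 1, 4, 5, 6, 9, 10, 11, 12] (9 of 14).

Area of each hull facet:
  f1: (p5, p12, p6) → 55.2069
  f2: (p11, p12, p9) → 64.3079
  f3: (p11, p12, p6) → 27.1253
  f4: (p0, p5, p6) → 17.3628
  f5: (p1, p11, p9) → 30.6647
  f6: (p1, p11, p6) → 23.5725
  f7: (p1, p0, p6) → 35.2052
  f8: (p4, p0, p5) → 26.0373
  f9: (p4, p1, p9) → 42.0273
  f10: (p4, p1, p0) → 52.1299
  f11: (p10, p5, p12) → 8.8605
  f12: (p10, p4, p5) → 73.4878
  f13: (p10, p12, p9) → 14.6671
  f14: (p10, p4, p9) → 74.3043
Σ area = 544.959

Check V−E+F: 9 − 21 + 14 = 2.


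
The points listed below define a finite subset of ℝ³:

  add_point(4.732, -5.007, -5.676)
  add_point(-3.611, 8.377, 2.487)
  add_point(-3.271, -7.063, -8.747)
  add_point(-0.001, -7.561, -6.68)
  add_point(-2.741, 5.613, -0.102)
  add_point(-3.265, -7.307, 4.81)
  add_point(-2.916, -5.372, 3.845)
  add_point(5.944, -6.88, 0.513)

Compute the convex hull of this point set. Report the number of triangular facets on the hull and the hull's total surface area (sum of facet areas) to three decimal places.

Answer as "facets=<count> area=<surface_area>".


Points on the hull: [0, 1, 2, 3, 4, 5, 7] (7 of 8).

Triangle areas on the boundary:
  f1: (p5, p7, p1) → 80.3688
  f2: (p2, p5, p1) → 106.0564
  f3: (p0, p7, p1) → 57.9098
  f4: (p4, p2, p1) → 8.8712
  f5: (p4, p0, p1) → 11.0302
  f6: (p4, p0, p2) → 61.4064
  f7: (p3, p0, p7) → 17.6361
  f8: (p3, p0, p2) → 6.8979
  f9: (p3, p5, p7) → 46.0287
  f10: (p3, p2, p5) → 22.3821
Σ area = 418.588

Check V−E+F: 7 − 15 + 10 = 2.

facets=10 area=418.588


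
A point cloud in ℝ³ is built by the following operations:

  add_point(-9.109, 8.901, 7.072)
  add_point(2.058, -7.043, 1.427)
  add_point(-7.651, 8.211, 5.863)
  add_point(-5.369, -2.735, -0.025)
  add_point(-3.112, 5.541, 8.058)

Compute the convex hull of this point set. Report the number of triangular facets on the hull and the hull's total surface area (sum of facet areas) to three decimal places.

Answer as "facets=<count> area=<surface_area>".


Hull vertices (5/5): indices [0, 1, 2, 3, 4].

Facet areas (half cross-product norm):
  f1: (p3, p1, p0) → 51.4220
  f2: (p4, p1, p0) → 40.5926
  f3: (p2, p3, p0) → 9.0134
  f4: (p2, p4, p0) → 4.9637
  f5: (p2, p3, p1) → 47.4939
  f6: (p2, p4, p1) → 37.5782
Σ area = 191.064

Check V−E+F: 5 − 9 + 6 = 2.

facets=6 area=191.064


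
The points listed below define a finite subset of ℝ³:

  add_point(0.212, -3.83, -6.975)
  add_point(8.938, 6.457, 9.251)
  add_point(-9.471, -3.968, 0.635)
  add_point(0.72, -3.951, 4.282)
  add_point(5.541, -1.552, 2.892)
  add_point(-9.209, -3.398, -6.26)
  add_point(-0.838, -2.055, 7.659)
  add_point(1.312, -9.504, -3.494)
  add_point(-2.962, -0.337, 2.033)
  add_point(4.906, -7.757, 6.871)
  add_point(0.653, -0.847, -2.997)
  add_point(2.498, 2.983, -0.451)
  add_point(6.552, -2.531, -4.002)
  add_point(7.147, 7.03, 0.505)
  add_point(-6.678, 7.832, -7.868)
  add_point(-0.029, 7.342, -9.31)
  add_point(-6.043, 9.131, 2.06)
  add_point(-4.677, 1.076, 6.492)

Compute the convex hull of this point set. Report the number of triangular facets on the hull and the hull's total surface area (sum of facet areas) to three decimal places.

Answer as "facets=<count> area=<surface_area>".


facets=22 area=1071.733

Points on the hull: [0, 1, 2, 5, 6, 7, 9, 12, 13, 14, 15, 16, 17] (13 of 18).

Facet areas (half cross-product norm):
  f1: (p9, p7, p2) → 70.7920
  f2: (p5, p7, p2) → 42.0356
  f3: (p12, p9, p1) → 86.8486
  f4: (p12, p9, p7) → 46.7902
  f5: (p17, p16, p2) → 42.0746
  f6: (p17, p16, p1) → 68.9505
  f7: (p0, p5, p7) → 31.4859
  f8: (p0, p5, p15) → 53.9176
  f9: (p0, p12, p7) → 23.5047
  f10: (p0, p12, p15) → 40.5393
  f11: (p14, p16, p15) → 33.7944
  f12: (p14, p5, p15) → 39.0514
  f13: (p14, p16, p2) → 66.2318
  f14: (p14, p5, p2) → 39.2005
  f15: (p13, p12, p1) → 44.0006
  f16: (p13, p12, p15) → 60.2230
  f17: (p13, p16, p1) → 59.8828
  f18: (p13, p16, p15) → 71.3078
  f19: (p6, p9, p1) → 53.0049
  f20: (p6, p17, p1) → 32.6181
  f21: (p6, p9, p2) → 42.8202
  f22: (p6, p17, p2) → 22.6588
Σ area = 1071.733

Euler characteristic 13−33+22 = 2 ✓


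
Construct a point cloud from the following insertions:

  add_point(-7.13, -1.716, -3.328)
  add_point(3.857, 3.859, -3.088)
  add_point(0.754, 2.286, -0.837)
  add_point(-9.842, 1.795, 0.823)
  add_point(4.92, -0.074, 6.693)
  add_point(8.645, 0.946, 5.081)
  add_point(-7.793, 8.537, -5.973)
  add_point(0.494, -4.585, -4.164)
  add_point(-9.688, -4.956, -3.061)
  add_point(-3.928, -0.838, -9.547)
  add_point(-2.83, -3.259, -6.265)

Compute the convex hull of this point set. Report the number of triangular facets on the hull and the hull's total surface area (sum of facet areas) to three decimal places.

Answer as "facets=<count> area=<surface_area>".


facets=14 area=574.811

Points on the hull: [1, 3, 4, 5, 6, 7, 8, 9, 10] (9 of 11).

Facet areas (half cross-product norm):
  f1: (p8, p6, p3) → 36.9540
  f2: (p8, p9, p6) → 51.5078
  f3: (p4, p6, p3) → 77.5033
  f4: (p4, p6, p5) → 40.6498
  f5: (p4, p8, p3) → 62.1787
  f6: (p1, p6, p5) → 43.7050
  f7: (p1, p9, p6) → 57.0267
  f8: (p7, p1, p5) → 45.3355
  f9: (p7, p1, p9) → 35.7806
  f10: (p7, p4, p5) → 26.2258
  f11: (p7, p4, p8) → 61.9802
  f12: (p10, p8, p9) → 15.9933
  f13: (p10, p7, p9) → 5.4311
  f14: (p10, p7, p8) → 14.5389
Σ area = 574.811

Euler characteristic 9−21+14 = 2 ✓


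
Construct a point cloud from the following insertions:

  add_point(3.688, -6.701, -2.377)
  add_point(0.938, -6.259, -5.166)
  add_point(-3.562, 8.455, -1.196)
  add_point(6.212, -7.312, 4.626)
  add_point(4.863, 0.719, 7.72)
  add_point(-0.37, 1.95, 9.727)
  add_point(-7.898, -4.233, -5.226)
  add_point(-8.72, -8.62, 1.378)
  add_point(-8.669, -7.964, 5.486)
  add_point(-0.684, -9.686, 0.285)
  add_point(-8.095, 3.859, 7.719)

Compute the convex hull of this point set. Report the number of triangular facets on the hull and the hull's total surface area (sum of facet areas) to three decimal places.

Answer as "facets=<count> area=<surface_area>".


facets=18 area=751.833

Extreme-point indices: [0, 1, 2, 3, 4, 5, 6, 7, 8, 9, 10] — 11 of 11 on the boundary.

Area of each hull facet:
  f1: (p8, p5, p3) → 79.4671
  f2: (p4, p5, p3) → 22.1512
  f3: (p4, p5, p2) → 37.5823
  f4: (p9, p8, p7) → 16.8467
  f5: (p9, p8, p3) → 38.5637
  f6: (p6, p1, p2) → 63.1368
  f7: (p6, p9, p7) → 32.2773
  f8: (p6, p9, p1) → 29.8893
  f9: (p10, p5, p2) → 44.9722
  f10: (p10, p8, p5) → 48.9549
  f11: (p10, p6, p2) → 74.1298
  f12: (p10, p8, p7) → 23.5790
  f13: (p10, p6, p7) → 55.4396
  f14: (p0, p1, p2) → 31.0733
  f15: (p0, p4, p2) → 88.7466
  f16: (p0, p4, p3) → 31.8402
  f17: (p0, p9, p3) → 21.6203
  f18: (p0, p9, p1) → 11.5622
Σ area = 751.833

Euler characteristic 11−27+18 = 2 ✓


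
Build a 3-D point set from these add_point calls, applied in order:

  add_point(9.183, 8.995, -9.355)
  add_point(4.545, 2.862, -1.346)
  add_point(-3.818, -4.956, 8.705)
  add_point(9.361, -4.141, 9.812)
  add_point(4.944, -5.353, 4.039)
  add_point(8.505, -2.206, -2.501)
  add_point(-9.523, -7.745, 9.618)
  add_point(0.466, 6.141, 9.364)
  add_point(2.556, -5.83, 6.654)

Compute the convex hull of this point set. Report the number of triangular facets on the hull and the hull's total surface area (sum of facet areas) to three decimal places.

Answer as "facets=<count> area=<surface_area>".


facets=10 area=732.305

Points on the hull: [0, 3, 4, 5, 6, 7, 8] (7 of 9).

Facet areas (half cross-product norm):
  f1: (p7, p3, p6) → 113.1759
  f2: (p7, p0, p6) → 165.7491
  f3: (p7, p0, p3) → 140.3761
  f4: (p5, p0, p6) → 124.6393
  f5: (p5, p0, p3) → 62.9680
  f6: (p4, p5, p6) → 41.7150
  f7: (p4, p5, p3) → 28.3617
  f8: (p8, p3, p6) → 29.9048
  f9: (p8, p4, p6) → 12.3996
  f10: (p8, p4, p3) → 13.0157
Σ area = 732.305

Euler: V−E+F = 7−15+10 = 2.


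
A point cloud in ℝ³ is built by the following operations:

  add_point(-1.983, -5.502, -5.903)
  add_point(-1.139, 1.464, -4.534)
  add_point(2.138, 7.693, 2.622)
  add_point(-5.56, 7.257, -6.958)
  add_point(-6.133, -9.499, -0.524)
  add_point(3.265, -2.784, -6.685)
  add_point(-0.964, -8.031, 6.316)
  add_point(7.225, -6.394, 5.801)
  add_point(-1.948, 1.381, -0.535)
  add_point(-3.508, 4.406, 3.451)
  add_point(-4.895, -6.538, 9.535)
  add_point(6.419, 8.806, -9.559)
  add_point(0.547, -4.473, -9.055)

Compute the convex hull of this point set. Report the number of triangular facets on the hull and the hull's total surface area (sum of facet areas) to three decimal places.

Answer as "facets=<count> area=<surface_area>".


Hull vertices (10/13): indices [2, 3, 4, 5, 6, 7, 9, 10, 11, 12].

Per-facet area ½‖(b−a)×(c−a)‖:
  f1: (p3, p10, p4) → 94.5316
  f2: (p12, p7, p4) → 86.5302
  f3: (p12, p3, p4) → 79.9641
  f4: (p12, p3, p11) → 77.0015
  f5: (p6, p7, p4) → 29.9928
  f6: (p6, p10, p4) → 22.9490
  f7: (p6, p10, p7) → 15.6280
  f8: (p2, p3, p11) → 67.9449
  f9: (p2, p11, p7) → 97.8595
  f10: (p2, p10, p7) → 94.1128
  f11: (p5, p11, p7) → 77.3056
  f12: (p5, p12, p7) → 20.9395
  f13: (p5, p12, p11) → 22.1558
  f14: (p9, p3, p10) → 51.8368
  f15: (p9, p2, p10) → 33.5298
  f16: (p9, p2, p3) → 36.0308
Σ area = 908.313

Euler: V−E+F = 10−24+16 = 2.

facets=16 area=908.313


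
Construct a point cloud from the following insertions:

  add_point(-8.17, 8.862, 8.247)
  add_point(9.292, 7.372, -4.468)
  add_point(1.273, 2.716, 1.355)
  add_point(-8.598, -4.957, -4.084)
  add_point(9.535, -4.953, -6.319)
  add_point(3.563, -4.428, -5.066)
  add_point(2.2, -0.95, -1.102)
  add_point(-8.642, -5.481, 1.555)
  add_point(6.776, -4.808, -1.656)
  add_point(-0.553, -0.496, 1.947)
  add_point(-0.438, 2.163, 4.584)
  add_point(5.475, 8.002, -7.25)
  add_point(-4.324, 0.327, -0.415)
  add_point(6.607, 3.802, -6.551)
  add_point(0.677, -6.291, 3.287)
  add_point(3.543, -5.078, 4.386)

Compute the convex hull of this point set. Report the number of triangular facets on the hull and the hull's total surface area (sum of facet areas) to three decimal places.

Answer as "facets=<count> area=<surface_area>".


facets=12 area=857.503

Extreme-point indices: [0, 1, 3, 4, 7, 11, 14, 15] — 8 of 16 on the boundary.

Triangle areas on the boundary:
  f1: (p3, p11, p4) → 119.0626
  f2: (p3, p0, p7) → 42.2197
  f3: (p3, p11, p0) → 164.0976
  f4: (p14, p0, p7) → 75.2855
  f5: (p14, p15, p0) → 30.0810
  f6: (p14, p15, p4) → 20.0542
  f7: (p14, p3, p7) → 26.4910
  f8: (p14, p3, p4) → 78.1525
  f9: (p1, p11, p0) → 49.0072
  f10: (p1, p15, p0) → 147.5768
  f11: (p1, p11, p4) → 29.6468
  f12: (p1, p15, p4) → 75.8282
Σ area = 857.503

Euler characteristic 8−18+12 = 2 ✓


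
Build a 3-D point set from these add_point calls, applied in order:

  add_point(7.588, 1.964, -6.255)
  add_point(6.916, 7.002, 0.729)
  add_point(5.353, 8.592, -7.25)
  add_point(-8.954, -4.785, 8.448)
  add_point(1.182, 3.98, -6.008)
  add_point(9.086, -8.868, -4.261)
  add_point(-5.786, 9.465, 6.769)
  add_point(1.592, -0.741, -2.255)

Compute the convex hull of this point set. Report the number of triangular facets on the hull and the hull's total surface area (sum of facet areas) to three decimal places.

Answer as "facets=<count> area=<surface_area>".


facets=10 area=763.006

7 of the 8 inputs are extreme points: [0, 1, 2, 3, 4, 5, 6].

Area of each hull facet:
  f1: (p4, p5, p3) → 146.8507
  f2: (p4, p6, p3) → 112.9478
  f3: (p4, p6, p2) → 48.3242
  f4: (p1, p5, p3) → 168.6305
  f5: (p1, p6, p3) → 104.6299
  f6: (p1, p6, p2) → 57.8738
  f7: (p0, p1, p5) → 43.2529
  f8: (p0, p1, p2) → 27.1259
  f9: (p0, p4, p5) → 33.9946
  f10: (p0, p4, p2) → 19.3758
Σ area = 763.006

Check V−E+F: 7 − 15 + 10 = 2.


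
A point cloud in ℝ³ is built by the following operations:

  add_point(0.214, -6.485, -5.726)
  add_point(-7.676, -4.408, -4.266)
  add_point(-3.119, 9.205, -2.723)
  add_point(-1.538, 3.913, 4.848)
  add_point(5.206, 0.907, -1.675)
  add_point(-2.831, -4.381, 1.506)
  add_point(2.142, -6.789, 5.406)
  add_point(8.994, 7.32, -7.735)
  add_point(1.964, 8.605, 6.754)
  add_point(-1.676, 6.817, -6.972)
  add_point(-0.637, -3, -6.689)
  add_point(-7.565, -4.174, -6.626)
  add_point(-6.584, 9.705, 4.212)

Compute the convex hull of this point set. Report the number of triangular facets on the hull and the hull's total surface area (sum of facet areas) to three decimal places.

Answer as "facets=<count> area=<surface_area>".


facets=18 area=811.572

Hull vertices (11/13): indices [0, 1, 2, 5, 6, 7, 8, 9, 10, 11, 12].

Triangle areas on the boundary:
  f1: (p8, p6, p7) → 123.1751
  f2: (p8, p6, p12) → 69.0232
  f3: (p0, p6, p1) → 46.8366
  f4: (p0, p6, p7) → 93.0216
  f5: (p5, p12, p1) → 55.8550
  f6: (p5, p6, p1) → 10.3874
  f7: (p5, p6, p12) → 45.5194
  f8: (p2, p9, p7) → 25.7838
  f9: (p2, p8, p7) → 70.9170
  f10: (p2, p8, p12) → 34.3346
  f11: (p11, p9, p7) → 57.3046
  f12: (p11, p0, p1) → 9.6503
  f13: (p11, p2, p9) → 30.6414
  f14: (p11, p12, p1) → 17.7448
  f15: (p11, p2, p12) → 56.0761
  f16: (p10, p0, p7) → 22.0008
  f17: (p10, p11, p7) → 30.2790
  f18: (p10, p11, p0) → 13.0215
Σ area = 811.572

Euler: V−E+F = 11−27+18 = 2.


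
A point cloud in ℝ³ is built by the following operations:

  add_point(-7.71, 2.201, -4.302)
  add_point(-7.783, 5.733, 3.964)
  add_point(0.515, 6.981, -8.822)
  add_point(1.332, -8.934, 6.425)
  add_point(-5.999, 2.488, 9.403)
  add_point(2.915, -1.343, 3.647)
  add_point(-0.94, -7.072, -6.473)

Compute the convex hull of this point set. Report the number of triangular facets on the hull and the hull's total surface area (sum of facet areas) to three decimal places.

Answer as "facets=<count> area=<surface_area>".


7 of the 7 inputs are extreme points: [0, 1, 2, 3, 4, 5, 6].

Area of each hull facet:
  f1: (p6, p3, p5) → 49.3007
  f2: (p6, p2, p5) → 82.0076
  f3: (p4, p3, p5) → 46.4586
  f4: (p4, p2, p1) → 40.8364
  f5: (p4, p2, p5) → 85.1418
  f6: (p0, p2, p1) → 46.1506
  f7: (p0, p6, p2) → 60.6166
  f8: (p0, p4, p1) → 24.4193
  f9: (p0, p6, p3) → 77.2500
  f10: (p0, p4, p3) → 94.6710
Σ area = 606.853

Check V−E+F: 7 − 15 + 10 = 2.

facets=10 area=606.853


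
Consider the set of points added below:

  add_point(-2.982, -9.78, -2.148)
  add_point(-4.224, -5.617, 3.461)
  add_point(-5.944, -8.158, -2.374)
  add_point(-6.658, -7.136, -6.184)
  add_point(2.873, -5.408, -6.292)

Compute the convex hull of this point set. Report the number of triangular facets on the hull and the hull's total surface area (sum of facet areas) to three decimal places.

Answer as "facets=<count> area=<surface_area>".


Extreme-point indices: [0, 1, 2, 3, 4] — 5 of 5 on the boundary.

Facet areas (half cross-product norm):
  f1: (p0, p4, p3) → 25.2522
  f2: (p1, p4, p3) → 47.1372
  f3: (p1, p0, p4) → 29.1561
  f4: (p2, p0, p3) → 6.3762
  f5: (p2, p1, p3) → 8.1119
  f6: (p2, p1, p0) → 11.0976
Σ area = 127.131

Euler: V−E+F = 5−9+6 = 2.

facets=6 area=127.131


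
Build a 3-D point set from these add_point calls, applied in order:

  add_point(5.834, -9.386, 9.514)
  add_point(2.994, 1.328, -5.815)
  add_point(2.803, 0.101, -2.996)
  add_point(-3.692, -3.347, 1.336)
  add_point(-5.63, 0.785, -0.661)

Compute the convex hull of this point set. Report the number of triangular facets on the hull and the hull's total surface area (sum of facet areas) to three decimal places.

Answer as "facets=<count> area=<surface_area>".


5 of the 5 inputs are extreme points: [0, 1, 2, 3, 4].

Per-facet area ½‖(b−a)×(c−a)‖:
  f1: (p2, p0, p4) → 70.1591
  f2: (p2, p1, p4) → 13.0086
  f3: (p2, p1, p0) → 8.3661
  f4: (p3, p0, p4) → 17.6585
  f5: (p3, p1, p4) → 24.9743
  f6: (p3, p1, p0) → 74.6891
Σ area = 208.856

Euler characteristic 5−9+6 = 2 ✓

facets=6 area=208.856


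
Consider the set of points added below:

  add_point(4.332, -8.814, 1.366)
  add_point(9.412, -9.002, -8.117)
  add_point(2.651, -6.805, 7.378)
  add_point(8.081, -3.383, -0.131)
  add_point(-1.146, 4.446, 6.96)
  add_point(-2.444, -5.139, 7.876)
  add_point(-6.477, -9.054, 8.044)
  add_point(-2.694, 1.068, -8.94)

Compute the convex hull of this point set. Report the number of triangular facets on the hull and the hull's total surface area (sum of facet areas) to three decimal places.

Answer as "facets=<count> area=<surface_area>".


8 of the 8 inputs are extreme points: [0, 1, 2, 3, 4, 5, 6, 7].

Triangle areas on the boundary:
  f1: (p7, p1, p6) → 154.7886
  f2: (p7, p4, p6) → 117.4100
  f3: (p0, p1, p6) → 34.3726
  f4: (p0, p2, p6) → 29.9998
  f5: (p0, p2, p1) → 12.5711
  f6: (p5, p4, p6) → 16.9059
  f7: (p5, p2, p6) → 13.3919
  f8: (p5, p2, p4) → 25.7713
  f9: (p3, p2, p1) → 42.3566
  f10: (p3, p2, p4) → 57.7368
  f11: (p3, p7, p1) → 70.3127
  f12: (p3, p7, p4) → 95.9747
Σ area = 671.592

Euler characteristic 8−18+12 = 2 ✓

facets=12 area=671.592


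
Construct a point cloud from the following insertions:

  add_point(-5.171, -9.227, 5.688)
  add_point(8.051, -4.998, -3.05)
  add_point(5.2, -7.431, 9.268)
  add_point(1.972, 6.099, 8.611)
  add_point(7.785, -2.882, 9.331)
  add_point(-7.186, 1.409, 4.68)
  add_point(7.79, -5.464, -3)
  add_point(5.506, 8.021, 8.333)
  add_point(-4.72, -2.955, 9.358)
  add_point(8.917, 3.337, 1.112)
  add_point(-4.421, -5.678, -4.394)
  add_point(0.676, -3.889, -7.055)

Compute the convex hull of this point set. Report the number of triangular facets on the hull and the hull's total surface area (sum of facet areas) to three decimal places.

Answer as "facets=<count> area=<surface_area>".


facets=20 area=794.271

12 of the 12 inputs are extreme points: [0, 1, 2, 3, 4, 5, 6, 7, 8, 9, 10, 11].

Per-facet area ½‖(b−a)×(c−a)‖:
  f1: (p10, p0, p5) → 53.4256
  f2: (p10, p11, p5) → 33.2819
  f3: (p8, p0, p5) → 24.5425
  f4: (p6, p10, p0) → 65.8209
  f5: (p6, p10, p11) → 22.4065
  f6: (p7, p4, p9) → 44.8719
  f7: (p7, p11, p5) → 110.8712
  f8: (p7, p11, p9) → 54.3762
  f9: (p2, p8, p0) → 37.7703
  f10: (p2, p8, p4) → 28.3516
  f11: (p2, p6, p0) → 70.2257
  f12: (p2, p6, p4) → 32.3621
  f13: (p1, p4, p9) → 47.6067
  f14: (p1, p6, p4) → 3.3665
  f15: (p1, p11, p9) → 38.9959
  f16: (p1, p6, p11) → 2.1888
  f17: (p3, p8, p4) → 56.5517
  f18: (p3, p7, p4) → 21.5635
  f19: (p3, p8, p5) → 36.3407
  f20: (p3, p7, p5) → 9.3508
Σ area = 794.271

Check V−E+F: 12 − 30 + 20 = 2.


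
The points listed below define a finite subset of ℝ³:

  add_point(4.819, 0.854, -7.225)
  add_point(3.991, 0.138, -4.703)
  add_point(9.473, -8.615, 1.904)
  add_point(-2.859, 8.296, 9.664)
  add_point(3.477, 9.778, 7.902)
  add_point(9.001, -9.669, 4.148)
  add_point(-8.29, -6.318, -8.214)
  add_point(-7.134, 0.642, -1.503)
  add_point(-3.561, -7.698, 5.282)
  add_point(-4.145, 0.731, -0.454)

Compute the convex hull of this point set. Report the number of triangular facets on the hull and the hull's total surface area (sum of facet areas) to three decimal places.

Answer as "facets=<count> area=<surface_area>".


facets=12 area=887.827

8 of the 10 inputs are extreme points: [0, 2, 3, 4, 5, 6, 7, 8].

Facet areas (half cross-product norm):
  f1: (p0, p2, p6) → 104.4633
  f2: (p0, p4, p2) → 120.5762
  f3: (p7, p3, p4) → 46.9266
  f4: (p7, p0, p4) → 105.3086
  f5: (p7, p0, p6) → 63.4850
  f6: (p7, p8, p6) → 55.0002
  f7: (p7, p8, p3) → 79.2650
  f8: (p5, p8, p3) → 105.0405
  f9: (p5, p4, p2) → 25.5111
  f10: (p5, p3, p4) → 69.0118
  f11: (p5, p2, p6) → 24.5714
  f12: (p5, p8, p6) → 88.6670
Σ area = 887.827

Euler characteristic 8−18+12 = 2 ✓


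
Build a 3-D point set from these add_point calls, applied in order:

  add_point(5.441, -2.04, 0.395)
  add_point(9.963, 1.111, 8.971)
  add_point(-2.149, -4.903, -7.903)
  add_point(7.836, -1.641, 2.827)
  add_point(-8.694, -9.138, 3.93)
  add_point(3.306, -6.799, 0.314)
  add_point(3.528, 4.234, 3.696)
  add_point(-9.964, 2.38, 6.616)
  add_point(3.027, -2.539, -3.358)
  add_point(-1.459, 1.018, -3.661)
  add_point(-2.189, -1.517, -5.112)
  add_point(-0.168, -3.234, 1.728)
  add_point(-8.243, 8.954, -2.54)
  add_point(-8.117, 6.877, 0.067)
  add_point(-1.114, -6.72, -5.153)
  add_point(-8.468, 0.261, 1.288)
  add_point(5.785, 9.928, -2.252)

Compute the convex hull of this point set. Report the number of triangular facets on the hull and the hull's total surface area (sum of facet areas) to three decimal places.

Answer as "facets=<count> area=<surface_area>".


Points on the hull: [1, 2, 3, 4, 5, 7, 8, 12, 14, 16] (10 of 17).

Per-facet area ½‖(b−a)×(c−a)‖:
  f1: (p4, p1, p7) → 118.3935
  f2: (p16, p1, p7) → 136.7369
  f3: (p5, p4, p1) → 79.1445
  f4: (p12, p16, p7) → 78.9613
  f5: (p12, p16, p2) → 107.3048
  f6: (p12, p4, p7) → 63.2463
  f7: (p12, p2, p4) → 111.5714
  f8: (p14, p2, p4) → 17.8663
  f9: (p14, p5, p4) → 41.6535
  f10: (p14, p5, p2) → 7.0676
  f11: (p3, p16, p1) → 45.1474
  f12: (p3, p5, p1) → 16.7460
  f13: (p8, p5, p2) → 20.1043
  f14: (p8, p3, p5) → 19.7657
  f15: (p8, p16, p2) → 39.7889
  f16: (p8, p3, p16) → 48.0493
Σ area = 951.548

Euler: V−E+F = 10−24+16 = 2.

facets=16 area=951.548
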